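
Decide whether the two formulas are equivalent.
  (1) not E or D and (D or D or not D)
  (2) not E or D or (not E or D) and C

Yes

E1: not E or D and (D or D or not D)
    = not E or D and (D or not D)
    = not E or D
E2: not E or D or (not E or D) and C
    = not E or D
Both reduce to not E or D, so they are equivalent.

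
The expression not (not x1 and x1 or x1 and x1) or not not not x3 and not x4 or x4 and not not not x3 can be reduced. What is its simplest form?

not x1 or not x3

not (not x1 and x1 or x1 and x1) or not not not x3 and not x4 or x4 and not not not x3
= not (not x1 and x1 or x1 and x1) or not not not x3   [distribution]
= not (not x1 and x1 or x1 and x1) or not x3   [double negation]
= not x1 or not x3   [distribution]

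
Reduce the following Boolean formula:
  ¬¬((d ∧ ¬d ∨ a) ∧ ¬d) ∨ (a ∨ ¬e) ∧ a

¬¬((d ∧ ¬d ∨ a) ∧ ¬d) ∨ (a ∨ ¬e) ∧ a
= ¬¬(a ∧ ¬d) ∨ (a ∨ ¬e) ∧ a   (complement / identity)
= a ∧ ¬d ∨ (a ∨ ¬e) ∧ a   (double negation)
= a ∧ ¬d ∨ a   (absorption)
= a   (absorption)

a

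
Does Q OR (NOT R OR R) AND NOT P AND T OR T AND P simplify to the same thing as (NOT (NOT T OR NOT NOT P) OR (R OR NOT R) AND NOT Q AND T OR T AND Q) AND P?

No

E1: Q OR (NOT R OR R) AND NOT P AND T OR T AND P
    = Q OR NOT P AND T OR T AND P
    = Q OR T
E2: (NOT (NOT T OR NOT NOT P) OR (R OR NOT R) AND NOT Q AND T OR T AND Q) AND P
    = (NOT (NOT T OR NOT NOT P) OR NOT Q AND T OR T AND Q) AND P
    = (T AND NOT P OR NOT Q AND T OR T AND Q) AND P
    = (T AND NOT P OR T) AND P
    = T AND P
These differ: at P=0, Q=1, R=0, T=1, E1 = 1 but E2 = 0.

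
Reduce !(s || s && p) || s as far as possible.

true

!(s || s && p) || s
= !s || s
= true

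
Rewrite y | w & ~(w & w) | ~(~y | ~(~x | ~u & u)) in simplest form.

y | w & ~(w & w) | ~(~y | ~(~x | ~u & u))
= y | w & ~(w & w) | ~(~y | ~~x)   (complement / identity)
= y | w & ~(w & w) | y & ~x   (De Morgan)
= y | w & ~w | y & ~x   (idempotence)
= y | y & ~x   (complement / identity)
= y   (absorption)

y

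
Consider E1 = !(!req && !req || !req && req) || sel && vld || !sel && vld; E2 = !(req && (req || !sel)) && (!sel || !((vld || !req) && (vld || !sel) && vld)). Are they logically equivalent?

E1: !(!req && !req || !req && req) || sel && vld || !sel && vld
    = !(!req && !req || !req && req) || vld   (distribution)
    = !!req || vld   (distribution)
    = req || vld   (double negation)
E2: !(req && (req || !sel)) && (!sel || !((vld || !req) && (vld || !sel) && vld))
    = !req && (!sel || !((vld || !req) && (vld || !sel) && vld))   (absorption)
    = !req && (!sel || !((vld || !req) && vld))   (absorption)
    = !req && (!sel || !vld)   (absorption)
These differ: at req=1, sel=1, vld=1, E1 = 1 but E2 = 0.

No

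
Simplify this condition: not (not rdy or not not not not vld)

not (not rdy or not not not not vld)
= not (not rdy or not not vld)   (double negation)
= rdy and not vld   (De Morgan)

rdy and not vld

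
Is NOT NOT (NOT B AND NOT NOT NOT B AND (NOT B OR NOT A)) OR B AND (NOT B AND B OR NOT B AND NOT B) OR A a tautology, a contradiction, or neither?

NOT NOT (NOT B AND NOT NOT NOT B AND (NOT B OR NOT A)) OR B AND (NOT B AND B OR NOT B AND NOT B) OR A
= NOT NOT (NOT B AND NOT B AND (NOT B OR NOT A)) OR B AND (NOT B AND B OR NOT B AND NOT B) OR A   (double negation)
= NOT NOT (NOT B AND NOT B) OR B AND (NOT B AND B OR NOT B AND NOT B) OR A   (absorption)
= NOT B AND NOT B OR B AND (NOT B AND B OR NOT B AND NOT B) OR A   (double negation)
= NOT B AND NOT B OR B AND NOT B OR A   (distribution)
= NOT B OR A   (distribution)
This depends on A, B, so it is not a constant.

neither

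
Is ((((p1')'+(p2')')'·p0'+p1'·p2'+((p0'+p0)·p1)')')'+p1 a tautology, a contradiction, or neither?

tautology

((((p1')'+(p2')')'·p0'+p1'·p2'+((p0'+p0)·p1)')')'+p1
= ((p1'·p2'·p0'+p1'·p2'+((p0'+p0)·p1)')')'+p1   — De Morgan
= ((p1'·p2'·p0'+p1'·p2'+p1')')'+p1   — complement / identity
= ((p1'·p2'+p1')')'+p1   — absorption
= ((p1')')'+p1   — absorption
= p1'+p1   — double negation
= 1   — complement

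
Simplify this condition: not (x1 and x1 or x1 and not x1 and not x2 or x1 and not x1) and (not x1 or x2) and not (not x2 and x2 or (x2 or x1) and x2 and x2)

not (x1 and x1 or x1 and not x1 and not x2 or x1 and not x1) and (not x1 or x2) and not (not x2 and x2 or (x2 or x1) and x2 and x2)
= not (x1 and x1 or x1 and not x1 and not x2 or x1 and not x1) and (not x1 or x2) and not (not x2 and x2 or x2 and x2)   (absorption)
= not (x1 and x1 or x1 and not x1 and not x2 or x1 and not x1) and (not x1 or x2) and not x2   (distribution)
= not (x1 and x1 or x1 and not x1) and (not x1 or x2) and not x2   (absorption)
= not x1 and (not x1 or x2) and not x2   (distribution)
= not x1 and not x2   (absorption)

not x1 and not x2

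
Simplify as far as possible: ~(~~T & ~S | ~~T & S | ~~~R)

~(~~T & ~S | ~~T & S | ~~~R)
= ~(~~T | ~~~R)   [distribution]
= ~T & ~~R   [De Morgan]
= ~T & R   [double negation]

~T & R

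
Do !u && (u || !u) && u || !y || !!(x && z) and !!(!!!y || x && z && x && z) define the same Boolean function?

E1: !u && (u || !u) && u || !y || !!(x && z)
    = !u && (u || !u) && u || !y || x && z   [double negation]
    = !u && u || !y || x && z   [complement / identity]
    = !y || x && z   [complement / identity]
E2: !!(!!!y || x && z && x && z)
    = !!(!!!y || x && z)   [idempotence]
    = !!!y || x && z   [double negation]
    = !y || x && z   [double negation]
Both reduce to !y || x && z, so they are equivalent.

Yes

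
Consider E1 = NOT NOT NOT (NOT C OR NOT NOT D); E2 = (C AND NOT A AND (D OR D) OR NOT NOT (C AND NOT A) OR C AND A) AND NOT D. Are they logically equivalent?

Yes

E1: NOT NOT NOT (NOT C OR NOT NOT D)
    = NOT NOT (C AND NOT D)   [De Morgan]
    = C AND NOT D   [double negation]
E2: (C AND NOT A AND (D OR D) OR NOT NOT (C AND NOT A) OR C AND A) AND NOT D
    = (C AND NOT A AND (D OR D) OR C AND NOT A OR C AND A) AND NOT D   [double negation]
    = (C AND NOT A AND D OR C AND NOT A OR C AND A) AND NOT D   [idempotence]
    = (C AND NOT A OR C AND A) AND NOT D   [absorption]
    = C AND NOT D   [distribution]
Both reduce to C AND NOT D, so they are equivalent.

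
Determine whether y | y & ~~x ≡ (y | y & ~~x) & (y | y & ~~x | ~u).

E1: y | y & ~~x
    = y | y & x   [double negation]
    = y   [absorption]
E2: (y | y & ~~x) & (y | y & ~~x | ~u)
    = y | y & ~~x   [absorption]
    = y | y & x   [double negation]
    = y   [absorption]
Both reduce to y, so they are equivalent.

Yes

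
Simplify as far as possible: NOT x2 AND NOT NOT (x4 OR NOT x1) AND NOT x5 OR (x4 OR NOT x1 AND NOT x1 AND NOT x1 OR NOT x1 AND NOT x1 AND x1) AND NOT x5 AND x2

NOT x2 AND NOT NOT (x4 OR NOT x1) AND NOT x5 OR (x4 OR NOT x1 AND NOT x1 AND NOT x1 OR NOT x1 AND NOT x1 AND x1) AND NOT x5 AND x2
= NOT x2 AND NOT NOT (x4 OR NOT x1) AND NOT x5 OR (x4 OR NOT x1 AND NOT x1) AND NOT x5 AND x2   (distribution)
= NOT x2 AND (x4 OR NOT x1) AND NOT x5 OR (x4 OR NOT x1 AND NOT x1) AND NOT x5 AND x2   (double negation)
= NOT x2 AND (x4 OR NOT x1) AND NOT x5 OR (x4 OR NOT x1) AND NOT x5 AND x2   (idempotence)
= (x4 OR NOT x1) AND NOT x5   (distribution)

(x4 OR NOT x1) AND NOT x5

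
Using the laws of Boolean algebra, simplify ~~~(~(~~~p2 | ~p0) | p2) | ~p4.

~p2 | ~p4

~~~(~(~~~p2 | ~p0) | p2) | ~p4
= ~~~(~~p2 & p0 | p2) | ~p4   (De Morgan)
= ~~~(p2 & p0 | p2) | ~p4   (double negation)
= ~(p2 & p0 | p2) | ~p4   (double negation)
= ~p2 | ~p4   (absorption)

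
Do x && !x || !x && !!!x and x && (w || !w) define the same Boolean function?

No

E1: x && !x || !x && !!!x
    = x && !x || !x && !x   (double negation)
    = !x   (distribution)
E2: x && (w || !w)
    = x   (complement / identity)
These differ: at w=0, x=0, E1 = 1 but E2 = 0.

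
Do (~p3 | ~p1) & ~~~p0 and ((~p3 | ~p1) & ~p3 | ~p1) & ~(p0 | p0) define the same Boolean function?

E1: (~p3 | ~p1) & ~~~p0
    = (~p3 | ~p1) & ~p0   (double negation)
E2: ((~p3 | ~p1) & ~p3 | ~p1) & ~(p0 | p0)
    = ((~p3 | ~p1) & ~p3 | ~p1) & ~p0   (idempotence)
    = (~p3 | ~p1) & ~p0   (absorption)
Both reduce to (~p3 | ~p1) & ~p0, so they are equivalent.

Yes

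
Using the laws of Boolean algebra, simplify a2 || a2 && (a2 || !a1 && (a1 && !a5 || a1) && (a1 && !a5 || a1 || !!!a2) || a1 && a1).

a2

a2 || a2 && (a2 || !a1 && (a1 && !a5 || a1) && (a1 && !a5 || a1 || !!!a2) || a1 && a1)
= a2 || a2 && (a2 || !a1 && (a1 && !a5 || a1) && (a1 && !a5 || a1 || !a2) || a1 && a1)   — double negation
= a2 || a2 && (a2 || !a1 && (a1 && !a5 || a1) || a1 && a1)   — absorption
= a2 || a2 && (a2 || !a1 && a1 || a1 && a1)   — absorption
= a2 || a2 && (a2 || a1)   — distribution
= a2 || a2   — absorption
= a2   — idempotence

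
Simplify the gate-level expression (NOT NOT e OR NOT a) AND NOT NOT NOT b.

(e OR NOT a) AND NOT b

(NOT NOT e OR NOT a) AND NOT NOT NOT b
= (e OR NOT a) AND NOT NOT NOT b   [double negation]
= (e OR NOT a) AND NOT b   [double negation]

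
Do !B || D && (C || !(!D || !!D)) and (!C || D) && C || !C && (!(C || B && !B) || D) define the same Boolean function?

No

E1: !B || D && (C || !(!D || !!D))
    = !B || D && (C || D && !D)
    = !B || D && C
E2: (!C || D) && C || !C && (!(C || B && !B) || D)
    = (!C || D) && C || !C && (!C || D)
    = !C || D
These differ: at B=0, C=1, D=0, E1 = 1 but E2 = 0.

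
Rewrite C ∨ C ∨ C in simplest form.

C

C ∨ C ∨ C
= C ∨ C   [idempotence]
= C   [idempotence]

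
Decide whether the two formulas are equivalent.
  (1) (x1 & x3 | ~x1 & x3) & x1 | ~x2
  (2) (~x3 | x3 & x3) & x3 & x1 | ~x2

Yes

E1: (x1 & x3 | ~x1 & x3) & x1 | ~x2
    = x3 & x1 | ~x2   (distribution)
E2: (~x3 | x3 & x3) & x3 & x1 | ~x2
    = (~x3 | x3) & x3 & x1 | ~x2   (idempotence)
    = x3 & x1 | ~x2   (complement / identity)
Both reduce to x3 & x1 | ~x2, so they are equivalent.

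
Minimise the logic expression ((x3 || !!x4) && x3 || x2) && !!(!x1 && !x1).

((x3 || !!x4) && x3 || x2) && !!(!x1 && !x1)
= ((x3 || !!x4) && x3 || x2) && !!!x1   (idempotence)
= ((x3 || !!x4) && x3 || x2) && !x1   (double negation)
= ((x3 || x4) && x3 || x2) && !x1   (double negation)
= (x3 || x2) && !x1   (absorption)

(x3 || x2) && !x1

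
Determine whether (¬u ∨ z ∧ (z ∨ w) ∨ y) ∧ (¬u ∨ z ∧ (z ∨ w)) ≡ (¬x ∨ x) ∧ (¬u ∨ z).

E1: (¬u ∨ z ∧ (z ∨ w) ∨ y) ∧ (¬u ∨ z ∧ (z ∨ w))
    = ¬u ∨ z ∧ (z ∨ w)   (absorption)
    = ¬u ∨ z   (absorption)
E2: (¬x ∨ x) ∧ (¬u ∨ z)
    = ¬u ∨ z   (complement / identity)
Both reduce to ¬u ∨ z, so they are equivalent.

Yes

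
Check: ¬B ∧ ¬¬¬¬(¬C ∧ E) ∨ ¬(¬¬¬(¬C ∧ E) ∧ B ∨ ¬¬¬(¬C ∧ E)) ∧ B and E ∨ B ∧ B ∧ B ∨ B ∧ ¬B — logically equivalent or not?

E1: ¬B ∧ ¬¬¬¬(¬C ∧ E) ∨ ¬(¬¬¬(¬C ∧ E) ∧ B ∨ ¬¬¬(¬C ∧ E)) ∧ B
    = ¬B ∧ ¬¬¬¬(¬C ∧ E) ∨ ¬¬¬¬(¬C ∧ E) ∧ B   — absorption
    = ¬¬¬¬(¬C ∧ E)   — distribution
    = ¬¬(¬C ∧ E)   — double negation
    = ¬C ∧ E   — double negation
E2: E ∨ B ∧ B ∧ B ∨ B ∧ ¬B
    = E ∨ B ∧ B ∧ B   — complement / identity
    = E ∨ B ∧ B   — idempotence
    = E ∨ B   — idempotence
These differ: at B=1, C=1, E=1, E1 = 0 but E2 = 1.

No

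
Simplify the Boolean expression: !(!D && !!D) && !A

!A

!(!D && !!D) && !A
= (D || !D) && !A   [De Morgan]
= !A   [complement / identity]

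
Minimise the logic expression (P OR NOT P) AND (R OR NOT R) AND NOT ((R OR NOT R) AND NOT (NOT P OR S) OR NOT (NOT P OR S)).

NOT P OR S

(P OR NOT P) AND (R OR NOT R) AND NOT ((R OR NOT R) AND NOT (NOT P OR S) OR NOT (NOT P OR S))
= (P OR NOT P) AND (R OR NOT R) AND NOT (NOT (NOT P OR S) OR NOT (NOT P OR S))   — complement / identity
= (P OR NOT P) AND NOT (NOT (NOT P OR S) OR NOT (NOT P OR S))   — complement / identity
= (P OR NOT P) AND NOT NOT (NOT P OR S)   — idempotence
= (P OR NOT P) AND (NOT P OR S)   — double negation
= NOT P OR S   — complement / identity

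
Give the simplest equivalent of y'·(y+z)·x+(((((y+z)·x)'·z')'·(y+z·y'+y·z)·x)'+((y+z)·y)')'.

(y+z)·x

y'·(y+z)·x+(((((y+z)·x)'·z')'·(y+z·y'+y·z)·x)'+((y+z)·y)')'
= y'·(y+z)·x+(((((y+z)·x)'·z')'·(y+z)·x)'+((y+z)·y)')'   (distribution)
= y'·(y+z)·x+((((y+z)·x+z)·(y+z)·x)'+((y+z)·y)')'   (De Morgan)
= y'·(y+z)·x+(((y+z)·x)'+((y+z)·y)')'   (absorption)
= y'·(y+z)·x+(y+z)·x·(y+z)·y   (De Morgan)
= y'·(y+z)·x+(y+z)·x·y   (absorption)
= (y+z)·x   (distribution)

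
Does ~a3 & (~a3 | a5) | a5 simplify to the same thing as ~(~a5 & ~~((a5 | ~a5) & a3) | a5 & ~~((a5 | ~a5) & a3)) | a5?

E1: ~a3 & (~a3 | a5) | a5
    = ~a3 | a5   [absorption]
E2: ~(~a5 & ~~((a5 | ~a5) & a3) | a5 & ~~((a5 | ~a5) & a3)) | a5
    = ~~~((a5 | ~a5) & a3) | a5   [distribution]
    = ~~~a3 | a5   [complement / identity]
    = ~a3 | a5   [double negation]
Both reduce to ~a3 | a5, so they are equivalent.

Yes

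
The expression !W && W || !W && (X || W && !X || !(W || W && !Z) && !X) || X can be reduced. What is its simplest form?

!W || X

!W && W || !W && (X || W && !X || !(W || W && !Z) && !X) || X
= !W && W || !W && (X || W && !X || !W && !X) || X   — absorption
= !W && W || !W && (X || !X) || X   — distribution
= !W && W || !W || X   — complement / identity
= !W || X   — complement / identity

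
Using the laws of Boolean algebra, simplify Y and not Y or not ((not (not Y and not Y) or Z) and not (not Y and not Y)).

not Y

Y and not Y or not ((not (not Y and not Y) or Z) and not (not Y and not Y))
= Y and not Y or not not (not Y and not Y)
= Y and not Y or not Y and not Y
= not Y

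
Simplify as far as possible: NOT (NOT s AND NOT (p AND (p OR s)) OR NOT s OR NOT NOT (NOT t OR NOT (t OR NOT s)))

s AND t

NOT (NOT s AND NOT (p AND (p OR s)) OR NOT s OR NOT NOT (NOT t OR NOT (t OR NOT s)))
= NOT (NOT s AND NOT p OR NOT s OR NOT NOT (NOT t OR NOT (t OR NOT s)))   — absorption
= NOT (NOT s OR NOT NOT (NOT t OR NOT (t OR NOT s)))   — absorption
= NOT (NOT s OR NOT (t AND (t OR NOT s)))   — De Morgan
= NOT (NOT s OR NOT t)   — absorption
= s AND t   — De Morgan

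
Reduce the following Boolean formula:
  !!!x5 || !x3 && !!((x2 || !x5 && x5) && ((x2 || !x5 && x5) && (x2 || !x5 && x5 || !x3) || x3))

!x5 || !x3 && x2

!!!x5 || !x3 && !!((x2 || !x5 && x5) && ((x2 || !x5 && x5) && (x2 || !x5 && x5 || !x3) || x3))
= !!!x5 || !x3 && !!((x2 || !x5 && x5) && (x2 || !x5 && x5 || x3))   [absorption]
= !!!x5 || !x3 && !!(x2 || !x5 && x5)   [absorption]
= !!!x5 || !x3 && !!x2   [complement / identity]
= !!!x5 || !x3 && x2   [double negation]
= !x5 || !x3 && x2   [double negation]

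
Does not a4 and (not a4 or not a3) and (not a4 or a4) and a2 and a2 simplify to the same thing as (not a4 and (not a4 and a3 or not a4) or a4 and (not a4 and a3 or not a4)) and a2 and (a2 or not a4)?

Yes

E1: not a4 and (not a4 or not a3) and (not a4 or a4) and a2 and a2
    = not a4 and (not a4 or not a3) and (not a4 or a4) and a2
    = not a4 and (not a4 or a4) and a2
    = not a4 and a2
E2: (not a4 and (not a4 and a3 or not a4) or a4 and (not a4 and a3 or not a4)) and a2 and (a2 or not a4)
    = (not a4 and a3 or not a4) and a2 and (a2 or not a4)
    = (not a4 and a3 or not a4) and a2
    = not a4 and a2
Both reduce to not a4 and a2, so they are equivalent.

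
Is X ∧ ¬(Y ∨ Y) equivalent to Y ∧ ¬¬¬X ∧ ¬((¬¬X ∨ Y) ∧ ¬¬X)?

E1: X ∧ ¬(Y ∨ Y)
    = X ∧ ¬Y   [idempotence]
E2: Y ∧ ¬¬¬X ∧ ¬((¬¬X ∨ Y) ∧ ¬¬X)
    = Y ∧ ¬¬¬X ∧ ¬¬¬X   [absorption]
    = Y ∧ ¬¬¬X   [idempotence]
    = Y ∧ ¬X   [double negation]
These differ: at X=0, Y=1, E1 = 0 but E2 = 1.

No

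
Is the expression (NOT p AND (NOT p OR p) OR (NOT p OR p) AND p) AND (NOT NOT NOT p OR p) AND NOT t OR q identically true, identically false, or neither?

neither

(NOT p AND (NOT p OR p) OR (NOT p OR p) AND p) AND (NOT NOT NOT p OR p) AND NOT t OR q
= (NOT p AND (NOT p OR p) OR (NOT p OR p) AND p) AND (NOT p OR p) AND NOT t OR q   (double negation)
= (NOT p OR p) AND (NOT p OR p) AND NOT t OR q   (distribution)
= (NOT p OR p) AND NOT t OR q   (idempotence)
= NOT t OR q   (complement / identity)
This depends on q, t, so it is not a constant.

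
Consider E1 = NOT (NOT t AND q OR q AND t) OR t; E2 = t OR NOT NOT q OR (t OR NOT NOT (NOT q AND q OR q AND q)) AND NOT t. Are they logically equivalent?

No

E1: NOT (NOT t AND q OR q AND t) OR t
    = NOT q OR t   (distribution)
E2: t OR NOT NOT q OR (t OR NOT NOT (NOT q AND q OR q AND q)) AND NOT t
    = t OR NOT NOT q OR (t OR NOT NOT q) AND NOT t   (distribution)
    = t OR NOT NOT q   (absorption)
    = t OR q   (double negation)
These differ: at q=0, t=0, E1 = 1 but E2 = 0.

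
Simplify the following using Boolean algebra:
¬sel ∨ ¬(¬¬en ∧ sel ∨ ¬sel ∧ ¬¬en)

¬sel ∨ ¬en

¬sel ∨ ¬(¬¬en ∧ sel ∨ ¬sel ∧ ¬¬en)
= ¬sel ∨ ¬¬¬en   (distribution)
= ¬sel ∨ ¬en   (double negation)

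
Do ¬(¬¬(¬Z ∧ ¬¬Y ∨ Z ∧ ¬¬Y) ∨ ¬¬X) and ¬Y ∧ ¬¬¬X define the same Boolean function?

Yes

E1: ¬(¬¬(¬Z ∧ ¬¬Y ∨ Z ∧ ¬¬Y) ∨ ¬¬X)
    = ¬(¬¬¬¬Y ∨ ¬¬X)   (distribution)
    = ¬¬¬Y ∧ ¬X   (De Morgan)
    = ¬Y ∧ ¬X   (double negation)
E2: ¬Y ∧ ¬¬¬X
    = ¬Y ∧ ¬X   (double negation)
Both reduce to ¬Y ∧ ¬X, so they are equivalent.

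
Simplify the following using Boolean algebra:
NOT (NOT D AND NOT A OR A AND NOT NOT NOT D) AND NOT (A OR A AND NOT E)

D AND NOT A

NOT (NOT D AND NOT A OR A AND NOT NOT NOT D) AND NOT (A OR A AND NOT E)
= NOT (NOT D AND NOT A OR A AND NOT NOT NOT D) AND NOT A
= NOT (NOT D AND NOT A OR A AND NOT D) AND NOT A
= NOT NOT D AND NOT A
= D AND NOT A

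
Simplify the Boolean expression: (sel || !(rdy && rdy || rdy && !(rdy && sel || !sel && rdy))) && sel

sel

(sel || !(rdy && rdy || rdy && !(rdy && sel || !sel && rdy))) && sel
= (sel || !(rdy && rdy || rdy && !rdy)) && sel
= (sel || !(rdy && (rdy || !rdy))) && sel
= (sel || !rdy) && sel
= sel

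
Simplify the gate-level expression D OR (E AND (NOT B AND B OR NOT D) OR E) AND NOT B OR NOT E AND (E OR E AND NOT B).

D OR E AND NOT B

D OR (E AND (NOT B AND B OR NOT D) OR E) AND NOT B OR NOT E AND (E OR E AND NOT B)
= D OR (E AND NOT D OR E) AND NOT B OR NOT E AND (E OR E AND NOT B)   — complement / identity
= D OR (E AND NOT D OR E) AND NOT B OR NOT E AND E   — absorption
= D OR (E AND NOT D OR E) AND NOT B   — complement / identity
= D OR E AND NOT B   — absorption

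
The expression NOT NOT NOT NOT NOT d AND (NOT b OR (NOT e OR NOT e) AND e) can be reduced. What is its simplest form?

NOT d AND NOT b

NOT NOT NOT NOT NOT d AND (NOT b OR (NOT e OR NOT e) AND e)
= NOT NOT NOT NOT NOT d AND (NOT b OR NOT e AND e)   — idempotence
= NOT NOT NOT NOT NOT d AND NOT b   — complement / identity
= NOT NOT NOT d AND NOT b   — double negation
= NOT d AND NOT b   — double negation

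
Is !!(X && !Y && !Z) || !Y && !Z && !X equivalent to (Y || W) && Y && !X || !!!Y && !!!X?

No

E1: !!(X && !Y && !Z) || !Y && !Z && !X
    = X && !Y && !Z || !Y && !Z && !X
    = !Y && !Z
E2: (Y || W) && Y && !X || !!!Y && !!!X
    = (Y || W) && Y && !X || !Y && !!!X
    = (Y || W) && Y && !X || !Y && !X
    = Y && !X || !Y && !X
    = !X
These differ: at W=1, X=0, Y=1, Z=0, E1 = 0 but E2 = 1.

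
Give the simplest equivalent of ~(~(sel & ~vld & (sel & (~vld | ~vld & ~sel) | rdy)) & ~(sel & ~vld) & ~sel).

~(~(sel & ~vld & (sel & (~vld | ~vld & ~sel) | rdy)) & ~(sel & ~vld) & ~sel)
= ~(~(sel & ~vld & (sel & ~vld | rdy)) & ~(sel & ~vld) & ~sel)   (absorption)
= ~(~(sel & ~vld) & ~(sel & ~vld) & ~sel)   (absorption)
= ~(~(sel & ~vld) & ~sel)   (idempotence)
= sel & ~vld | sel   (De Morgan)
= sel   (absorption)

sel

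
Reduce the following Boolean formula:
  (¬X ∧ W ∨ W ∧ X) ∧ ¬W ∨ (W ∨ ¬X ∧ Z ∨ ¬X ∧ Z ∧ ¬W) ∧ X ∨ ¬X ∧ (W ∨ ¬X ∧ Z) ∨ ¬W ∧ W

W ∨ ¬X ∧ Z

(¬X ∧ W ∨ W ∧ X) ∧ ¬W ∨ (W ∨ ¬X ∧ Z ∨ ¬X ∧ Z ∧ ¬W) ∧ X ∨ ¬X ∧ (W ∨ ¬X ∧ Z) ∨ ¬W ∧ W
= (¬X ∧ W ∨ W ∧ X) ∧ ¬W ∨ (W ∨ ¬X ∧ Z) ∧ X ∨ ¬X ∧ (W ∨ ¬X ∧ Z) ∨ ¬W ∧ W
= W ∧ ¬W ∨ (W ∨ ¬X ∧ Z) ∧ X ∨ ¬X ∧ (W ∨ ¬X ∧ Z) ∨ ¬W ∧ W
= W ∧ ¬W ∨ (W ∨ ¬X ∧ Z) ∧ X ∨ ¬X ∧ (W ∨ ¬X ∧ Z)
= W ∧ ¬W ∨ W ∨ ¬X ∧ Z
= W ∨ ¬X ∧ Z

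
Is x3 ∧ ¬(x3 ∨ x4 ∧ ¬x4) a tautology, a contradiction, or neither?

contradiction

x3 ∧ ¬(x3 ∨ x4 ∧ ¬x4)
= x3 ∧ ¬x3   (complement / identity)
= False   (complement)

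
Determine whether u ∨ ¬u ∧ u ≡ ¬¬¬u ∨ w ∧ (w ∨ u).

E1: u ∨ ¬u ∧ u
    = u
E2: ¬¬¬u ∨ w ∧ (w ∨ u)
    = ¬u ∨ w ∧ (w ∨ u)
    = ¬u ∨ w
These differ: at u=0, w=0, E1 = 0 but E2 = 1.

No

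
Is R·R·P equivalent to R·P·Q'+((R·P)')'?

E1: R·R·P
    = R·P   (idempotence)
E2: R·P·Q'+((R·P)')'
    = R·P·Q'+R·P   (double negation)
    = R·P   (absorption)
Both reduce to R·P, so they are equivalent.

Yes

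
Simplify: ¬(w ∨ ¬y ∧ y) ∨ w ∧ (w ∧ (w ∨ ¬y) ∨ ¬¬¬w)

¬(w ∨ ¬y ∧ y) ∨ w ∧ (w ∧ (w ∨ ¬y) ∨ ¬¬¬w)
= ¬w ∨ w ∧ (w ∧ (w ∨ ¬y) ∨ ¬¬¬w)   [complement / identity]
= ¬w ∨ w ∧ (w ∨ ¬¬¬w)   [absorption]
= ¬w ∨ w ∧ (w ∨ ¬w)   [double negation]
= ¬w ∨ w   [complement / identity]
= True   [complement]

True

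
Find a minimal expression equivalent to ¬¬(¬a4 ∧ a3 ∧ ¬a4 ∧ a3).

¬a4 ∧ a3

¬¬(¬a4 ∧ a3 ∧ ¬a4 ∧ a3)
= ¬¬(¬a4 ∧ a3)
= ¬a4 ∧ a3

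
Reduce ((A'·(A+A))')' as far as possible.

0

((A'·(A+A))')'
= ((A'·A)')'
= A'·A
= 0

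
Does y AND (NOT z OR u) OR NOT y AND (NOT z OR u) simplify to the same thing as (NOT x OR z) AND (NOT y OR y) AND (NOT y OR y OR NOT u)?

E1: y AND (NOT z OR u) OR NOT y AND (NOT z OR u)
    = NOT z OR u   (distribution)
E2: (NOT x OR z) AND (NOT y OR y) AND (NOT y OR y OR NOT u)
    = (NOT x OR z) AND (NOT y OR y)   (absorption)
    = NOT x OR z   (complement / identity)
These differ: at u=1, x=1, y=0, z=0, E1 = 1 but E2 = 0.

No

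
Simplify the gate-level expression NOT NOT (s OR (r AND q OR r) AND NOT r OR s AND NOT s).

NOT NOT (s OR (r AND q OR r) AND NOT r OR s AND NOT s)
= NOT NOT (s OR (r AND q OR r) AND NOT r)   (complement / identity)
= NOT NOT (s OR r AND NOT r)   (absorption)
= NOT NOT s   (complement / identity)
= s   (double negation)

s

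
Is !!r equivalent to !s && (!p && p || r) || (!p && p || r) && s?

E1: !!r
    = r   — double negation
E2: !s && (!p && p || r) || (!p && p || r) && s
    = !p && p || r   — distribution
    = r   — complement / identity
Both reduce to r, so they are equivalent.

Yes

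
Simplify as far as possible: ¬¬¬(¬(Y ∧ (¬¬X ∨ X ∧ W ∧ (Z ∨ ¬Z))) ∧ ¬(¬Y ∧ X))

X

¬¬¬(¬(Y ∧ (¬¬X ∨ X ∧ W ∧ (Z ∨ ¬Z))) ∧ ¬(¬Y ∧ X))
= ¬¬(Y ∧ (¬¬X ∨ X ∧ W ∧ (Z ∨ ¬Z)) ∨ ¬Y ∧ X)   [De Morgan]
= ¬¬(Y ∧ (¬¬X ∨ X ∧ W) ∨ ¬Y ∧ X)   [complement / identity]
= ¬¬(Y ∧ (X ∨ X ∧ W) ∨ ¬Y ∧ X)   [double negation]
= ¬¬(Y ∧ X ∨ ¬Y ∧ X)   [absorption]
= Y ∧ X ∨ ¬Y ∧ X   [double negation]
= X   [distribution]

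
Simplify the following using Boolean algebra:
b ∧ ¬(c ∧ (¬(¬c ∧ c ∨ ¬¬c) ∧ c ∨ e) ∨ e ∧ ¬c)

b ∧ ¬(c ∧ (¬(¬c ∧ c ∨ ¬¬c) ∧ c ∨ e) ∨ e ∧ ¬c)
= b ∧ ¬(c ∧ (¬¬¬c ∧ c ∨ e) ∨ e ∧ ¬c)
= b ∧ ¬(c ∧ (¬c ∧ c ∨ e) ∨ e ∧ ¬c)
= b ∧ ¬(c ∧ e ∨ e ∧ ¬c)
= b ∧ ¬e

b ∧ ¬e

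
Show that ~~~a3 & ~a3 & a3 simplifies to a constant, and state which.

~~~a3 & ~a3 & a3
= ~a3 & ~a3 & a3
= ~a3 & a3
= 0

0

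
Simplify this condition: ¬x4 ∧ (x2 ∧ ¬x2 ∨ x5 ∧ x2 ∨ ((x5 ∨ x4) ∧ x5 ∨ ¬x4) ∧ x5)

¬x4 ∧ x5

¬x4 ∧ (x2 ∧ ¬x2 ∨ x5 ∧ x2 ∨ ((x5 ∨ x4) ∧ x5 ∨ ¬x4) ∧ x5)
= ¬x4 ∧ (x2 ∧ ¬x2 ∨ x5 ∧ x2 ∨ (x5 ∨ ¬x4) ∧ x5)   [absorption]
= ¬x4 ∧ (x5 ∧ x2 ∨ (x5 ∨ ¬x4) ∧ x5)   [complement / identity]
= ¬x4 ∧ (x5 ∧ x2 ∨ x5)   [absorption]
= ¬x4 ∧ x5   [absorption]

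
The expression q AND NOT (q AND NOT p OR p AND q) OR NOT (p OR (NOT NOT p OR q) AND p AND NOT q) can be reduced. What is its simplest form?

q AND NOT (q AND NOT p OR p AND q) OR NOT (p OR (NOT NOT p OR q) AND p AND NOT q)
= q AND NOT (q AND NOT p OR p AND q) OR NOT (p OR (p OR q) AND p AND NOT q)
= q AND NOT q OR NOT (p OR (p OR q) AND p AND NOT q)
= q AND NOT q OR NOT (p OR p AND NOT q)
= q AND NOT q OR NOT p
= NOT p

NOT p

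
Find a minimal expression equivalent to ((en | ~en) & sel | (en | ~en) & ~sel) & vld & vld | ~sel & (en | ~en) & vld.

((en | ~en) & sel | (en | ~en) & ~sel) & vld & vld | ~sel & (en | ~en) & vld
= (en | ~en) & vld & vld | ~sel & (en | ~en) & vld   — distribution
= (vld | ~sel) & (en | ~en) & vld   — distribution
= (vld | ~sel) & vld   — complement / identity
= vld   — absorption

vld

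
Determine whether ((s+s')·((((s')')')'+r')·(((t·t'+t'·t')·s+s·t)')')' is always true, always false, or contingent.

((s+s')·((((s')')')'+r')·(((t·t'+t'·t')·s+s·t)')')'
= (((((s')')')'+r')·(((t·t'+t'·t')·s+s·t)')')'   [complement / identity]
= (((((s')')')'+r')·((t'·s+s·t)')')'   [distribution]
= (((s')'+r')·((t'·s+s·t)')')'   [double negation]
= (((s')'+r')·(s')')'   [distribution]
= ((s')')'   [absorption]
= s'   [double negation]
This depends on s, so it is not a constant.

contingent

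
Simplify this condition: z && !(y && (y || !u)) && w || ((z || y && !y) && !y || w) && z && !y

z && !y

z && !(y && (y || !u)) && w || ((z || y && !y) && !y || w) && z && !y
= z && !(y && (y || !u)) && w || (z && !y || w) && z && !y   (complement / identity)
= z && !(y && (y || !u)) && w || z && !y   (absorption)
= z && !y && w || z && !y   (absorption)
= z && !y   (absorption)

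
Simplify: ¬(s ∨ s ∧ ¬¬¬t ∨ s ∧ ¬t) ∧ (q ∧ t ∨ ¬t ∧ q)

¬s ∧ q

¬(s ∨ s ∧ ¬¬¬t ∨ s ∧ ¬t) ∧ (q ∧ t ∨ ¬t ∧ q)
= ¬(s ∨ s ∧ ¬¬¬t ∨ s ∧ ¬t) ∧ q   (distribution)
= ¬(s ∨ s ∧ ¬t ∨ s ∧ ¬t) ∧ q   (double negation)
= ¬(s ∨ s ∧ ¬t) ∧ q   (absorption)
= ¬s ∧ q   (absorption)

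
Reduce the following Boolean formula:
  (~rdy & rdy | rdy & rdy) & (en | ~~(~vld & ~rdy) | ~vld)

rdy & (en | ~vld)

(~rdy & rdy | rdy & rdy) & (en | ~~(~vld & ~rdy) | ~vld)
= rdy & (en | ~~(~vld & ~rdy) | ~vld)
= rdy & (en | ~vld & ~rdy | ~vld)
= rdy & (en | ~vld)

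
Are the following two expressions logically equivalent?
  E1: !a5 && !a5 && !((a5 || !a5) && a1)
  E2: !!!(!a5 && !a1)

No

E1: !a5 && !a5 && !((a5 || !a5) && a1)
    = !a5 && !((a5 || !a5) && a1)   — idempotence
    = !a5 && !a1   — complement / identity
E2: !!!(!a5 && !a1)
    = !(!a5 && !a1)   — double negation
    = a5 || a1   — De Morgan
These differ: at a1=0, a5=1, E1 = 0 but E2 = 1.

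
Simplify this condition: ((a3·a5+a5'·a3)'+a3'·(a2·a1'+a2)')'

((a3·a5+a5'·a3)'+a3'·(a2·a1'+a2)')'
= (a3'+a3'·(a2·a1'+a2)')'   (distribution)
= (a3'+a3'·a2')'   (absorption)
= (a3')'   (absorption)
= a3   (double negation)

a3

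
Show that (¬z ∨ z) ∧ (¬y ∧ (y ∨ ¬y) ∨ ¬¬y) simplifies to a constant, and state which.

(¬z ∨ z) ∧ (¬y ∧ (y ∨ ¬y) ∨ ¬¬y)
= ¬y ∧ (y ∨ ¬y) ∨ ¬¬y   — complement / identity
= ¬y ∨ ¬¬y   — complement / identity
= ¬y ∨ y   — double negation
= True   — complement

True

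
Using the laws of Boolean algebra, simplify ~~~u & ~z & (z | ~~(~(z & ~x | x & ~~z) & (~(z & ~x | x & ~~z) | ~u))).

~u & ~z

~~~u & ~z & (z | ~~(~(z & ~x | x & ~~z) & (~(z & ~x | x & ~~z) | ~u)))
= ~~~u & ~z & (z | ~~~(z & ~x | x & ~~z))
= ~~~u & ~z & (z | ~(z & ~x | x & ~~z))
= ~~~u & ~z & (z | ~(z & ~x | x & z))
= ~~~u & ~z & (z | ~z)
= ~u & ~z & (z | ~z)
= ~u & ~z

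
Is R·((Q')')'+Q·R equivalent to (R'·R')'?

E1: R·((Q')')'+Q·R
    = R·Q'+Q·R
    = R
E2: (R'·R')'
    = R+R
    = R
Both reduce to R, so they are equivalent.

Yes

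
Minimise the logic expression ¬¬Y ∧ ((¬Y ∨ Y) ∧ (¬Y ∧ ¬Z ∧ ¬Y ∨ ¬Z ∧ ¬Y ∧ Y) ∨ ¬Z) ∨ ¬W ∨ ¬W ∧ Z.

¬¬Y ∧ ((¬Y ∨ Y) ∧ (¬Y ∧ ¬Z ∧ ¬Y ∨ ¬Z ∧ ¬Y ∧ Y) ∨ ¬Z) ∨ ¬W ∨ ¬W ∧ Z
= ¬¬Y ∧ ((¬Y ∨ Y) ∧ (¬Y ∧ ¬Z ∧ ¬Y ∨ ¬Z ∧ ¬Y ∧ Y) ∨ ¬Z) ∨ ¬W   (absorption)
= ¬¬Y ∧ (¬Y ∧ ¬Z ∧ ¬Y ∨ ¬Z ∧ ¬Y ∧ Y ∨ ¬Z) ∨ ¬W   (complement / identity)
= ¬¬Y ∧ (¬Z ∧ ¬Y ∨ ¬Z) ∨ ¬W   (distribution)
= Y ∧ (¬Z ∧ ¬Y ∨ ¬Z) ∨ ¬W   (double negation)
= Y ∧ ¬Z ∨ ¬W   (absorption)

Y ∧ ¬Z ∨ ¬W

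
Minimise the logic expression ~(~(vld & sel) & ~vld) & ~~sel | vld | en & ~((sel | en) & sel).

~(~(vld & sel) & ~vld) & ~~sel | vld | en & ~((sel | en) & sel)
= (vld & sel | vld) & ~~sel | vld | en & ~((sel | en) & sel)   — De Morgan
= (vld & sel | vld) & sel | vld | en & ~((sel | en) & sel)   — double negation
= vld & sel | vld | en & ~((sel | en) & sel)   — absorption
= vld & sel | vld | en & ~sel   — absorption
= vld | en & ~sel   — absorption

vld | en & ~sel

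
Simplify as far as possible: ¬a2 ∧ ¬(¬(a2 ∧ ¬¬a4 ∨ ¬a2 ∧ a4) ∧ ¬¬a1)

¬a2 ∧ ¬(¬(a2 ∧ ¬¬a4 ∨ ¬a2 ∧ a4) ∧ ¬¬a1)
= ¬a2 ∧ (a2 ∧ ¬¬a4 ∨ ¬a2 ∧ a4 ∨ ¬a1)   — De Morgan
= ¬a2 ∧ (a2 ∧ a4 ∨ ¬a2 ∧ a4 ∨ ¬a1)   — double negation
= ¬a2 ∧ (a4 ∨ ¬a1)   — distribution

¬a2 ∧ (a4 ∨ ¬a1)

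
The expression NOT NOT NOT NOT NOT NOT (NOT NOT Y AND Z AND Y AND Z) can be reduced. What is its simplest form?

NOT NOT NOT NOT NOT NOT (NOT NOT Y AND Z AND Y AND Z)
= NOT NOT NOT NOT (NOT NOT Y AND Z AND Y AND Z)   (double negation)
= NOT NOT NOT NOT (Y AND Z AND Y AND Z)   (double negation)
= NOT NOT NOT NOT (Y AND Z)   (idempotence)
= NOT NOT (Y AND Z)   (double negation)
= Y AND Z   (double negation)

Y AND Z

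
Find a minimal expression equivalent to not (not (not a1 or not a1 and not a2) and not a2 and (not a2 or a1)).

not a1 or a2

not (not (not a1 or not a1 and not a2) and not a2 and (not a2 or a1))
= not (not (not a1 or not a1 and not a2) and not a2)
= not a1 or not a1 and not a2 or a2
= not a1 or a2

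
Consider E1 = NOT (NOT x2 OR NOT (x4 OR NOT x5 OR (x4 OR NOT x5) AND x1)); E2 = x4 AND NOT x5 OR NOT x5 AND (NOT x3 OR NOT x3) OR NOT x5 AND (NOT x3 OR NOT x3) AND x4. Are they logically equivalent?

E1: NOT (NOT x2 OR NOT (x4 OR NOT x5 OR (x4 OR NOT x5) AND x1))
    = x2 AND (x4 OR NOT x5 OR (x4 OR NOT x5) AND x1)
    = x2 AND (x4 OR NOT x5)
E2: x4 AND NOT x5 OR NOT x5 AND (NOT x3 OR NOT x3) OR NOT x5 AND (NOT x3 OR NOT x3) AND x4
    = x4 AND NOT x5 OR NOT x5 AND (NOT x3 OR NOT x3)
    = (x4 OR NOT x3 OR NOT x3) AND NOT x5
    = (x4 OR NOT x3) AND NOT x5
These differ: at x1=0, x2=0, x3=0, x4=1, x5=0, E1 = 0 but E2 = 1.

No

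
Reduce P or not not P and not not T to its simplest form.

P or not not P and not not T
= P or not not P and T
= P or P and T
= P

P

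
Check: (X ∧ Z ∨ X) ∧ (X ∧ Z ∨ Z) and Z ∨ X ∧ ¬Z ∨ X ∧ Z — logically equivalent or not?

E1: (X ∧ Z ∨ X) ∧ (X ∧ Z ∨ Z)
    = X ∧ Z ∨ X ∧ Z   [distribution]
    = X ∧ Z   [idempotence]
E2: Z ∨ X ∧ ¬Z ∨ X ∧ Z
    = Z ∨ X   [distribution]
These differ: at X=1, Z=0, E1 = 0 but E2 = 1.

No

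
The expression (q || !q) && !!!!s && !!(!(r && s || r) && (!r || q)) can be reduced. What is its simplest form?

(q || !q) && !!!!s && !!(!(r && s || r) && (!r || q))
= !!!!s && !!(!(r && s || r) && (!r || q))
= !!!!s && !(r && s || r) && (!r || q)
= !!!!s && !r && (!r || q)
= !!!!s && !r
= !!s && !r
= s && !r

s && !r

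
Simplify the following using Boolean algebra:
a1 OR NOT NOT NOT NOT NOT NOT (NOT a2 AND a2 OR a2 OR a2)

a1 OR a2

a1 OR NOT NOT NOT NOT NOT NOT (NOT a2 AND a2 OR a2 OR a2)
= a1 OR NOT NOT NOT NOT (NOT a2 AND a2 OR a2 OR a2)   (double negation)
= a1 OR NOT NOT (NOT a2 AND a2 OR a2 OR a2)   (double negation)
= a1 OR NOT NOT (a2 OR a2)   (complement / identity)
= a1 OR NOT NOT a2   (idempotence)
= a1 OR a2   (double negation)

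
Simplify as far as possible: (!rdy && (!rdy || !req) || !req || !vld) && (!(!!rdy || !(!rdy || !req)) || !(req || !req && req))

!rdy || !req

(!rdy && (!rdy || !req) || !req || !vld) && (!(!!rdy || !(!rdy || !req)) || !(req || !req && req))
= (!rdy && (!rdy || !req) || !req || !vld) && (!(!!rdy || !(!rdy || !req)) || !req)   [complement / identity]
= (!rdy && (!rdy || !req) || !req || !vld) && (!rdy && (!rdy || !req) || !req)   [De Morgan]
= !rdy && (!rdy || !req) || !req   [absorption]
= !rdy || !req   [absorption]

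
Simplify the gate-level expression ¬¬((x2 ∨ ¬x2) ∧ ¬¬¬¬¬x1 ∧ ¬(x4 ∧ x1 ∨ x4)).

¬x1 ∧ ¬x4

¬¬((x2 ∨ ¬x2) ∧ ¬¬¬¬¬x1 ∧ ¬(x4 ∧ x1 ∨ x4))
= ¬¬(¬¬¬¬¬x1 ∧ ¬(x4 ∧ x1 ∨ x4))   (complement / identity)
= ¬¬(¬¬¬¬¬x1 ∧ ¬x4)   (absorption)
= ¬¬(¬¬¬x1 ∧ ¬x4)   (double negation)
= ¬¬¬x1 ∧ ¬x4   (double negation)
= ¬x1 ∧ ¬x4   (double negation)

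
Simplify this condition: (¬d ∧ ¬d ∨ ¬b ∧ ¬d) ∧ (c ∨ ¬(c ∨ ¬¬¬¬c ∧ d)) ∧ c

(¬d ∧ ¬d ∨ ¬b ∧ ¬d) ∧ (c ∨ ¬(c ∨ ¬¬¬¬c ∧ d)) ∧ c
= (¬d ∧ ¬d ∨ ¬b ∧ ¬d) ∧ (c ∨ ¬(c ∨ ¬¬c ∧ d)) ∧ c   — double negation
= (¬d ∨ ¬b) ∧ ¬d ∧ (c ∨ ¬(c ∨ ¬¬c ∧ d)) ∧ c   — distribution
= (¬d ∨ ¬b) ∧ ¬d ∧ (c ∨ ¬(c ∨ c ∧ d)) ∧ c   — double negation
= (¬d ∨ ¬b) ∧ ¬d ∧ (c ∨ ¬c) ∧ c   — absorption
= (¬d ∨ ¬b) ∧ ¬d ∧ c   — complement / identity
= ¬d ∧ c   — absorption

¬d ∧ c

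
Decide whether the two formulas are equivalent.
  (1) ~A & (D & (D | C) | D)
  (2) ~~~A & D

E1: ~A & (D & (D | C) | D)
    = ~A & (D | D)
    = ~A & D
E2: ~~~A & D
    = ~A & D
Both reduce to ~A & D, so they are equivalent.

Yes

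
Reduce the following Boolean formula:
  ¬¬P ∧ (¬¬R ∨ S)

¬¬P ∧ (¬¬R ∨ S)
= P ∧ (¬¬R ∨ S)   (double negation)
= P ∧ (R ∨ S)   (double negation)

P ∧ (R ∨ S)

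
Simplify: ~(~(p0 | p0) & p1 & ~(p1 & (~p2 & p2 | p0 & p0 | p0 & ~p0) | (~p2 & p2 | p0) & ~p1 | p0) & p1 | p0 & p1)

~p1

~(~(p0 | p0) & p1 & ~(p1 & (~p2 & p2 | p0 & p0 | p0 & ~p0) | (~p2 & p2 | p0) & ~p1 | p0) & p1 | p0 & p1)
= ~(~(p0 | p0) & p1 & ~(p1 & (~p2 & p2 | p0) | (~p2 & p2 | p0) & ~p1 | p0) & p1 | p0 & p1)   — distribution
= ~(~(p0 | p0) & p1 & ~(~p2 & p2 | p0 | p0) & p1 | p0 & p1)   — distribution
= ~(~(p0 | p0) & p1 & ~(p0 | p0) & p1 | p0 & p1)   — complement / identity
= ~(~(p0 | p0) & p1 | p0 & p1)   — idempotence
= ~(~p0 & p1 | p0 & p1)   — idempotence
= ~p1   — distribution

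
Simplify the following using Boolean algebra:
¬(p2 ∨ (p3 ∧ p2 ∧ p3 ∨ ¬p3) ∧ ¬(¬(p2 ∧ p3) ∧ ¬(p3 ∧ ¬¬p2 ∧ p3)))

¬p2

¬(p2 ∨ (p3 ∧ p2 ∧ p3 ∨ ¬p3) ∧ ¬(¬(p2 ∧ p3) ∧ ¬(p3 ∧ ¬¬p2 ∧ p3)))
= ¬(p2 ∨ (p3 ∧ p2 ∧ p3 ∨ ¬p3) ∧ ¬(¬(p2 ∧ p3) ∧ ¬(p3 ∧ p2 ∧ p3)))   — double negation
= ¬(p2 ∨ (p3 ∧ p2 ∧ p3 ∨ ¬p3) ∧ (p2 ∧ p3 ∨ p3 ∧ p2 ∧ p3))   — De Morgan
= ¬(p2 ∨ p3 ∧ p2 ∧ p3 ∨ ¬p3 ∧ p2 ∧ p3)   — distribution
= ¬(p2 ∨ p2 ∧ p3)   — distribution
= ¬p2   — absorption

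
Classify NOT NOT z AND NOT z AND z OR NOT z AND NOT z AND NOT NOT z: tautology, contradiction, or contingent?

NOT NOT z AND NOT z AND z OR NOT z AND NOT z AND NOT NOT z
= (NOT z AND z OR NOT z AND NOT z) AND NOT NOT z   (distribution)
= NOT z AND NOT NOT z   (distribution)
= NOT z AND z   (double negation)
= FALSE   (complement)

contradiction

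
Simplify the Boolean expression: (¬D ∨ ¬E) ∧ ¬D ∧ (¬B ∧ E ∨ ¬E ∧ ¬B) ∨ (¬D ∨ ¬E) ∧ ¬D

(¬D ∨ ¬E) ∧ ¬D ∧ (¬B ∧ E ∨ ¬E ∧ ¬B) ∨ (¬D ∨ ¬E) ∧ ¬D
= (¬D ∨ ¬E) ∧ ¬D ∧ ¬B ∨ (¬D ∨ ¬E) ∧ ¬D   (distribution)
= (¬D ∨ ¬E) ∧ ¬D   (absorption)
= ¬D   (absorption)

¬D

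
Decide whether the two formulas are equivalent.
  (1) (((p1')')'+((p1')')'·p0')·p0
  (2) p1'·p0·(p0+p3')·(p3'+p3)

E1: (((p1')')'+((p1')')'·p0')·p0
    = ((p1')')'·p0   [absorption]
    = p1'·p0   [double negation]
E2: p1'·p0·(p0+p3')·(p3'+p3)
    = p1'·p0·(p0+p3')   [complement / identity]
    = p1'·p0   [absorption]
Both reduce to p1'·p0, so they are equivalent.

Yes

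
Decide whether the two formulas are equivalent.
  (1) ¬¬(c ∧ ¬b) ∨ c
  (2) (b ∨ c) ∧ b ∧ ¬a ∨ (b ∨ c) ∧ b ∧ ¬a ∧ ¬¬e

No

E1: ¬¬(c ∧ ¬b) ∨ c
    = c ∧ ¬b ∨ c   [double negation]
    = c   [absorption]
E2: (b ∨ c) ∧ b ∧ ¬a ∨ (b ∨ c) ∧ b ∧ ¬a ∧ ¬¬e
    = (b ∨ c) ∧ b ∧ ¬a ∨ (b ∨ c) ∧ b ∧ ¬a ∧ e   [double negation]
    = (b ∨ c) ∧ b ∧ ¬a   [absorption]
    = b ∧ ¬a   [absorption]
These differ: at a=0, b=0, c=1, e=1, E1 = 1 but E2 = 0.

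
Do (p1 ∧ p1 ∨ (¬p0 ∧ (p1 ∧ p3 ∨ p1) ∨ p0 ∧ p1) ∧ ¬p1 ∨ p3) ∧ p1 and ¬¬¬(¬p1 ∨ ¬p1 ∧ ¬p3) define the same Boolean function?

Yes

E1: (p1 ∧ p1 ∨ (¬p0 ∧ (p1 ∧ p3 ∨ p1) ∨ p0 ∧ p1) ∧ ¬p1 ∨ p3) ∧ p1
    = (p1 ∧ p1 ∨ (¬p0 ∧ p1 ∨ p0 ∧ p1) ∧ ¬p1 ∨ p3) ∧ p1
    = (p1 ∧ p1 ∨ p1 ∧ ¬p1 ∨ p3) ∧ p1
    = (p1 ∨ p3) ∧ p1
    = p1
E2: ¬¬¬(¬p1 ∨ ¬p1 ∧ ¬p3)
    = ¬¬¬¬p1
    = ¬¬p1
    = p1
Both reduce to p1, so they are equivalent.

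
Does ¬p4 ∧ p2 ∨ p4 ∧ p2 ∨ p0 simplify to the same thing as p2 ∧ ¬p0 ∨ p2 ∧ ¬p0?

E1: ¬p4 ∧ p2 ∨ p4 ∧ p2 ∨ p0
    = p2 ∨ p0   (distribution)
E2: p2 ∧ ¬p0 ∨ p2 ∧ ¬p0
    = p2 ∧ ¬p0   (idempotence)
These differ: at p0=1, p2=1, p4=0, E1 = 1 but E2 = 0.

No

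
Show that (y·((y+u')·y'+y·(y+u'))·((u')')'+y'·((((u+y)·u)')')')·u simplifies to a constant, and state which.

(y·((y+u')·y'+y·(y+u'))·((u')')'+y'·((((u+y)·u)')')')·u
= (y·(y+u')·((u')')'+y'·((((u+y)·u)')')')·u
= (y·(y+u')·((u')')'+y'·((u')')')·u
= (y·((u')')'+y'·((u')')')·u
= ((u')')'·u
= u'·u
= 0

0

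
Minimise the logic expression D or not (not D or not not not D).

D or not (not D or not not not D)
= D or not (not D or not D)   — double negation
= D or D and D   — De Morgan
= D or D   — idempotence
= D   — idempotence

D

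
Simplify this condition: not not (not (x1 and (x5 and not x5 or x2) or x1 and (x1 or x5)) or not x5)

not x1 or not x5

not not (not (x1 and (x5 and not x5 or x2) or x1 and (x1 or x5)) or not x5)
= not not (not (x1 and x2 or x1 and (x1 or x5)) or not x5)
= not not (not (x1 and x2 or x1) or not x5)
= not (x1 and x2 or x1) or not x5
= not x1 or not x5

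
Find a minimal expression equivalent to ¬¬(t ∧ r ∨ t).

¬¬(t ∧ r ∨ t)
= ¬¬t
= t

t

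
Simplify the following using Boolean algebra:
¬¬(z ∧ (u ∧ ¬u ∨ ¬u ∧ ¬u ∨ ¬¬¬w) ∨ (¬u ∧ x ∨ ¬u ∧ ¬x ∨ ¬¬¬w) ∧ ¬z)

¬¬(z ∧ (u ∧ ¬u ∨ ¬u ∧ ¬u ∨ ¬¬¬w) ∨ (¬u ∧ x ∨ ¬u ∧ ¬x ∨ ¬¬¬w) ∧ ¬z)
= ¬¬(z ∧ (u ∧ ¬u ∨ ¬u ∧ ¬u ∨ ¬¬¬w) ∨ (¬u ∨ ¬¬¬w) ∧ ¬z)
= ¬¬(z ∧ (¬u ∨ ¬¬¬w) ∨ (¬u ∨ ¬¬¬w) ∧ ¬z)
= ¬¬(¬u ∨ ¬¬¬w)
= ¬u ∨ ¬¬¬w
= ¬u ∨ ¬w

¬u ∨ ¬w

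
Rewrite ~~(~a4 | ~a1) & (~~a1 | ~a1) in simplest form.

~~(~a4 | ~a1) & (~~a1 | ~a1)
= ~~(~a4 | ~a1) & (a1 | ~a1)
= ~~(~a4 | ~a1)
= ~a4 | ~a1

~a4 | ~a1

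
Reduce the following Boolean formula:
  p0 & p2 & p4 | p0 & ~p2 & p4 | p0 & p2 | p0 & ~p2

p0 & p2 & p4 | p0 & ~p2 & p4 | p0 & p2 | p0 & ~p2
= (p0 & p2 | p0 & ~p2) & p4 | p0 & p2 | p0 & ~p2
= p0 & p2 | p0 & ~p2
= p0

p0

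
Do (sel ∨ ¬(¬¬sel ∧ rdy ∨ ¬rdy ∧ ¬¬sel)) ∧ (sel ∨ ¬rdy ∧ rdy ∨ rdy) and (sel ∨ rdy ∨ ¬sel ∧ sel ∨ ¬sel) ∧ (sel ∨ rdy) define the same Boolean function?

Yes

E1: (sel ∨ ¬(¬¬sel ∧ rdy ∨ ¬rdy ∧ ¬¬sel)) ∧ (sel ∨ ¬rdy ∧ rdy ∨ rdy)
    = (sel ∨ ¬¬¬sel) ∧ (sel ∨ ¬rdy ∧ rdy ∨ rdy)   (distribution)
    = (sel ∨ ¬sel) ∧ (sel ∨ ¬rdy ∧ rdy ∨ rdy)   (double negation)
    = (sel ∨ ¬sel) ∧ (sel ∨ rdy)   (complement / identity)
    = sel ∨ rdy   (complement / identity)
E2: (sel ∨ rdy ∨ ¬sel ∧ sel ∨ ¬sel) ∧ (sel ∨ rdy)
    = (sel ∨ rdy ∨ ¬sel) ∧ (sel ∨ rdy)   (complement / identity)
    = sel ∨ rdy   (absorption)
Both reduce to sel ∨ rdy, so they are equivalent.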